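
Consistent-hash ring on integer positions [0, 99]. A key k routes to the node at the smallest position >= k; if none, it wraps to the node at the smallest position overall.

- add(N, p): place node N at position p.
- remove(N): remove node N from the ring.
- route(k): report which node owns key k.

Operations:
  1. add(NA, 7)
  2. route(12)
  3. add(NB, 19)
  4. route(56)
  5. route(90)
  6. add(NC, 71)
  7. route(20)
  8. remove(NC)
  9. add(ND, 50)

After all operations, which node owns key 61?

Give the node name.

Op 1: add NA@7 -> ring=[7:NA]
Op 2: route key 12: none >= 12, wrap to smallest pos 7 -> NA
Op 3: add NB@19 -> ring=[7:NA,19:NB]
Op 4: route key 56: none >= 56, wrap to smallest pos 7 -> NA
Op 5: route key 90: none >= 90, wrap to smallest pos 7 -> NA
Op 6: add NC@71 -> ring=[7:NA,19:NB,71:NC]
Op 7: route key 20: smallest pos >= 20 is 71 -> NC
Op 8: remove NC -> ring=[7:NA,19:NB]
Op 9: add ND@50 -> ring=[7:NA,19:NB,50:ND]
Final route key 61: none >= 61, wrap to smallest pos 7 -> NA

Answer: NA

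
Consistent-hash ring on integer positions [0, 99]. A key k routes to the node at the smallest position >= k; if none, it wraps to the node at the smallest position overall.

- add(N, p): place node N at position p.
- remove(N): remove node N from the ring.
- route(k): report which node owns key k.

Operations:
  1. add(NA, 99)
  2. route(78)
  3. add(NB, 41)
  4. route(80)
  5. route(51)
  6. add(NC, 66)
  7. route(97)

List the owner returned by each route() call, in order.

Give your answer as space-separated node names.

Op 1: add NA@99 -> ring=[99:NA]
Op 2: route key 78: smallest pos >= 78 is 99 -> NA
Op 3: add NB@41 -> ring=[41:NB,99:NA]
Op 4: route key 80: smallest pos >= 80 is 99 -> NA
Op 5: route key 51: smallest pos >= 51 is 99 -> NA
Op 6: add NC@66 -> ring=[41:NB,66:NC,99:NA]
Op 7: route key 97: smallest pos >= 97 is 99 -> NA

Answer: NA NA NA NA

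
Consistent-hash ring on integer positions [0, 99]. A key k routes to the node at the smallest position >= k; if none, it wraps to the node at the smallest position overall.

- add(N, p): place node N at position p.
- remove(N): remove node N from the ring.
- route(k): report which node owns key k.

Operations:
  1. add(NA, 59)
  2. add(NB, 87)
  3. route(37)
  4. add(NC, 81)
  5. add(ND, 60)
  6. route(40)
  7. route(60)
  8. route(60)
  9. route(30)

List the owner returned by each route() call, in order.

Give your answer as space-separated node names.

Op 1: add NA@59 -> ring=[59:NA]
Op 2: add NB@87 -> ring=[59:NA,87:NB]
Op 3: route key 37: smallest pos >= 37 is 59 -> NA
Op 4: add NC@81 -> ring=[59:NA,81:NC,87:NB]
Op 5: add ND@60 -> ring=[59:NA,60:ND,81:NC,87:NB]
Op 6: route key 40: smallest pos >= 40 is 59 -> NA
Op 7: route key 60: smallest pos >= 60 is 60 -> ND
Op 8: route key 60: smallest pos >= 60 is 60 -> ND
Op 9: route key 30: smallest pos >= 30 is 59 -> NA

Answer: NA NA ND ND NA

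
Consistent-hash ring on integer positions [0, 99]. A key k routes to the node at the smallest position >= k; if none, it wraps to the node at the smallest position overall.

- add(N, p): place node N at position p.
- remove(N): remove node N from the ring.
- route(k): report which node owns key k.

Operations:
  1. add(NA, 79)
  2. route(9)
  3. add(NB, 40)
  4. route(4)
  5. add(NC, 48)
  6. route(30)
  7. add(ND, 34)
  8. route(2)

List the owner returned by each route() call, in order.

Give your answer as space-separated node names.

Answer: NA NB NB ND

Derivation:
Op 1: add NA@79 -> ring=[79:NA]
Op 2: route key 9: smallest pos >= 9 is 79 -> NA
Op 3: add NB@40 -> ring=[40:NB,79:NA]
Op 4: route key 4: smallest pos >= 4 is 40 -> NB
Op 5: add NC@48 -> ring=[40:NB,48:NC,79:NA]
Op 6: route key 30: smallest pos >= 30 is 40 -> NB
Op 7: add ND@34 -> ring=[34:ND,40:NB,48:NC,79:NA]
Op 8: route key 2: smallest pos >= 2 is 34 -> ND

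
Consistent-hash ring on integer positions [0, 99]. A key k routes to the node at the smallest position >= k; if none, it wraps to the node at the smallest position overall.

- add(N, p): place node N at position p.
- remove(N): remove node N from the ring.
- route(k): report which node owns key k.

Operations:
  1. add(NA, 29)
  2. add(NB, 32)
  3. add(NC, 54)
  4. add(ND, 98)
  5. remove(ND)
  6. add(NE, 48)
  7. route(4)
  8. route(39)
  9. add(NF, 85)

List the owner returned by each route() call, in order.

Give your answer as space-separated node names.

Answer: NA NE

Derivation:
Op 1: add NA@29 -> ring=[29:NA]
Op 2: add NB@32 -> ring=[29:NA,32:NB]
Op 3: add NC@54 -> ring=[29:NA,32:NB,54:NC]
Op 4: add ND@98 -> ring=[29:NA,32:NB,54:NC,98:ND]
Op 5: remove ND -> ring=[29:NA,32:NB,54:NC]
Op 6: add NE@48 -> ring=[29:NA,32:NB,48:NE,54:NC]
Op 7: route key 4: smallest pos >= 4 is 29 -> NA
Op 8: route key 39: smallest pos >= 39 is 48 -> NE
Op 9: add NF@85 -> ring=[29:NA,32:NB,48:NE,54:NC,85:NF]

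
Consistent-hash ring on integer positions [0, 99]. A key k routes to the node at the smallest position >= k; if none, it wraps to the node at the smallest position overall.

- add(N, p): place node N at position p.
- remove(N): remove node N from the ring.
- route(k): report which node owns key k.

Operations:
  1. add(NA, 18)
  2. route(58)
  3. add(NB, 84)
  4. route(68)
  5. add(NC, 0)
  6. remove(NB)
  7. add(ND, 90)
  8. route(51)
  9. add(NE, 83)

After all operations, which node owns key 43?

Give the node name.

Answer: NE

Derivation:
Op 1: add NA@18 -> ring=[18:NA]
Op 2: route key 58: none >= 58, wrap to smallest pos 18 -> NA
Op 3: add NB@84 -> ring=[18:NA,84:NB]
Op 4: route key 68: smallest pos >= 68 is 84 -> NB
Op 5: add NC@0 -> ring=[0:NC,18:NA,84:NB]
Op 6: remove NB -> ring=[0:NC,18:NA]
Op 7: add ND@90 -> ring=[0:NC,18:NA,90:ND]
Op 8: route key 51: smallest pos >= 51 is 90 -> ND
Op 9: add NE@83 -> ring=[0:NC,18:NA,83:NE,90:ND]
Final route key 43: smallest pos >= 43 is 83 -> NE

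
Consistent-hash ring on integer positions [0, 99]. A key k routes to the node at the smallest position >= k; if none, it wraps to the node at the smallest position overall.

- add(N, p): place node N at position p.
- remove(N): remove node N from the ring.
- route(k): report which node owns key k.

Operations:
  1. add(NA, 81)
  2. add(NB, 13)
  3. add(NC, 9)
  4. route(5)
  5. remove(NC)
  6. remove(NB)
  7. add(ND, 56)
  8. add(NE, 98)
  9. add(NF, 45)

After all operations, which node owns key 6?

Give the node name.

Answer: NF

Derivation:
Op 1: add NA@81 -> ring=[81:NA]
Op 2: add NB@13 -> ring=[13:NB,81:NA]
Op 3: add NC@9 -> ring=[9:NC,13:NB,81:NA]
Op 4: route key 5: smallest pos >= 5 is 9 -> NC
Op 5: remove NC -> ring=[13:NB,81:NA]
Op 6: remove NB -> ring=[81:NA]
Op 7: add ND@56 -> ring=[56:ND,81:NA]
Op 8: add NE@98 -> ring=[56:ND,81:NA,98:NE]
Op 9: add NF@45 -> ring=[45:NF,56:ND,81:NA,98:NE]
Final route key 6: smallest pos >= 6 is 45 -> NF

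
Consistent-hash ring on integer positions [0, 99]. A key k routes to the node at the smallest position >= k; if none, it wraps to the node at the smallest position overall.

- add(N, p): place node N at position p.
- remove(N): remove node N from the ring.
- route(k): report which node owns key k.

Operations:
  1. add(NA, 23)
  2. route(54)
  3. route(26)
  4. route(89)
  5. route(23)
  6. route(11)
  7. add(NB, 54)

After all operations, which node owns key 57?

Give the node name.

Answer: NA

Derivation:
Op 1: add NA@23 -> ring=[23:NA]
Op 2: route key 54: none >= 54, wrap to smallest pos 23 -> NA
Op 3: route key 26: none >= 26, wrap to smallest pos 23 -> NA
Op 4: route key 89: none >= 89, wrap to smallest pos 23 -> NA
Op 5: route key 23: smallest pos >= 23 is 23 -> NA
Op 6: route key 11: smallest pos >= 11 is 23 -> NA
Op 7: add NB@54 -> ring=[23:NA,54:NB]
Final route key 57: none >= 57, wrap to smallest pos 23 -> NA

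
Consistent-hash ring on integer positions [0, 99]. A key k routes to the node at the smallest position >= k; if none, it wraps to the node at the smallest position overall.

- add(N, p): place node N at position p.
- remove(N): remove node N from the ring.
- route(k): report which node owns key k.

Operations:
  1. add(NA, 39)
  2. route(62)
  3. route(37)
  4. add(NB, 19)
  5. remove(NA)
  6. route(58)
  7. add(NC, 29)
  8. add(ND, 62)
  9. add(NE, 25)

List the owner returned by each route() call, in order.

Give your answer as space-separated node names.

Op 1: add NA@39 -> ring=[39:NA]
Op 2: route key 62: none >= 62, wrap to smallest pos 39 -> NA
Op 3: route key 37: smallest pos >= 37 is 39 -> NA
Op 4: add NB@19 -> ring=[19:NB,39:NA]
Op 5: remove NA -> ring=[19:NB]
Op 6: route key 58: none >= 58, wrap to smallest pos 19 -> NB
Op 7: add NC@29 -> ring=[19:NB,29:NC]
Op 8: add ND@62 -> ring=[19:NB,29:NC,62:ND]
Op 9: add NE@25 -> ring=[19:NB,25:NE,29:NC,62:ND]

Answer: NA NA NB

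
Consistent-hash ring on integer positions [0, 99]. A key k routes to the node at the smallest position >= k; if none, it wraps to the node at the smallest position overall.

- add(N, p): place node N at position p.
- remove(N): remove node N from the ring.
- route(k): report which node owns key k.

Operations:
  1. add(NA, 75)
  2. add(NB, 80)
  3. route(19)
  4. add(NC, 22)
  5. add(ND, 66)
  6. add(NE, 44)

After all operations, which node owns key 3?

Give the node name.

Op 1: add NA@75 -> ring=[75:NA]
Op 2: add NB@80 -> ring=[75:NA,80:NB]
Op 3: route key 19: smallest pos >= 19 is 75 -> NA
Op 4: add NC@22 -> ring=[22:NC,75:NA,80:NB]
Op 5: add ND@66 -> ring=[22:NC,66:ND,75:NA,80:NB]
Op 6: add NE@44 -> ring=[22:NC,44:NE,66:ND,75:NA,80:NB]
Final route key 3: smallest pos >= 3 is 22 -> NC

Answer: NC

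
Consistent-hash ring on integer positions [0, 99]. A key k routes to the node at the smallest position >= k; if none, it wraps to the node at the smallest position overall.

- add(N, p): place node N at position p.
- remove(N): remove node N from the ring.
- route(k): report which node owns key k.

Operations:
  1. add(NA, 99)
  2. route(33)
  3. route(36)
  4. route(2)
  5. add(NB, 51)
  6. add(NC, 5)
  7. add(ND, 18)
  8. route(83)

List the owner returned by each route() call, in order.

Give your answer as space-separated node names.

Op 1: add NA@99 -> ring=[99:NA]
Op 2: route key 33: smallest pos >= 33 is 99 -> NA
Op 3: route key 36: smallest pos >= 36 is 99 -> NA
Op 4: route key 2: smallest pos >= 2 is 99 -> NA
Op 5: add NB@51 -> ring=[51:NB,99:NA]
Op 6: add NC@5 -> ring=[5:NC,51:NB,99:NA]
Op 7: add ND@18 -> ring=[5:NC,18:ND,51:NB,99:NA]
Op 8: route key 83: smallest pos >= 83 is 99 -> NA

Answer: NA NA NA NA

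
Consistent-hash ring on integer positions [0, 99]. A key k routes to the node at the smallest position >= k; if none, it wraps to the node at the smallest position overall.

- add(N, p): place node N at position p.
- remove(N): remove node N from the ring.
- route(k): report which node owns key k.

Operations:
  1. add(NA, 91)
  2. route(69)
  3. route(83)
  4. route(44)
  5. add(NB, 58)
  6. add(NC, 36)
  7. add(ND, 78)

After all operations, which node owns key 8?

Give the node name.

Op 1: add NA@91 -> ring=[91:NA]
Op 2: route key 69: smallest pos >= 69 is 91 -> NA
Op 3: route key 83: smallest pos >= 83 is 91 -> NA
Op 4: route key 44: smallest pos >= 44 is 91 -> NA
Op 5: add NB@58 -> ring=[58:NB,91:NA]
Op 6: add NC@36 -> ring=[36:NC,58:NB,91:NA]
Op 7: add ND@78 -> ring=[36:NC,58:NB,78:ND,91:NA]
Final route key 8: smallest pos >= 8 is 36 -> NC

Answer: NC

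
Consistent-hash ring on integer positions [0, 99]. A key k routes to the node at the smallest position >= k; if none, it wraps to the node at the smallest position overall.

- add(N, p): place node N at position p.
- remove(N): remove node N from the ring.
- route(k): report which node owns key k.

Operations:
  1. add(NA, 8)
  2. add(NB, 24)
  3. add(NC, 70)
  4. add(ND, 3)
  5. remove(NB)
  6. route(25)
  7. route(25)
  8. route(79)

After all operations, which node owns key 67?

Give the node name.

Answer: NC

Derivation:
Op 1: add NA@8 -> ring=[8:NA]
Op 2: add NB@24 -> ring=[8:NA,24:NB]
Op 3: add NC@70 -> ring=[8:NA,24:NB,70:NC]
Op 4: add ND@3 -> ring=[3:ND,8:NA,24:NB,70:NC]
Op 5: remove NB -> ring=[3:ND,8:NA,70:NC]
Op 6: route key 25: smallest pos >= 25 is 70 -> NC
Op 7: route key 25: smallest pos >= 25 is 70 -> NC
Op 8: route key 79: none >= 79, wrap to smallest pos 3 -> ND
Final route key 67: smallest pos >= 67 is 70 -> NC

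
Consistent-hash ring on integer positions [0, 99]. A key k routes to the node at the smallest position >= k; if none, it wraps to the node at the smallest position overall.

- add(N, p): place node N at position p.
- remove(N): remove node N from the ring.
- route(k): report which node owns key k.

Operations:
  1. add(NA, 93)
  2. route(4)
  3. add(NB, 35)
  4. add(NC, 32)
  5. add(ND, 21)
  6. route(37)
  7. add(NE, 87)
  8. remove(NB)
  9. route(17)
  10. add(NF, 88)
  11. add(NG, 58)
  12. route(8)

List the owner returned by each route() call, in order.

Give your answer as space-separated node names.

Answer: NA NA ND ND

Derivation:
Op 1: add NA@93 -> ring=[93:NA]
Op 2: route key 4: smallest pos >= 4 is 93 -> NA
Op 3: add NB@35 -> ring=[35:NB,93:NA]
Op 4: add NC@32 -> ring=[32:NC,35:NB,93:NA]
Op 5: add ND@21 -> ring=[21:ND,32:NC,35:NB,93:NA]
Op 6: route key 37: smallest pos >= 37 is 93 -> NA
Op 7: add NE@87 -> ring=[21:ND,32:NC,35:NB,87:NE,93:NA]
Op 8: remove NB -> ring=[21:ND,32:NC,87:NE,93:NA]
Op 9: route key 17: smallest pos >= 17 is 21 -> ND
Op 10: add NF@88 -> ring=[21:ND,32:NC,87:NE,88:NF,93:NA]
Op 11: add NG@58 -> ring=[21:ND,32:NC,58:NG,87:NE,88:NF,93:NA]
Op 12: route key 8: smallest pos >= 8 is 21 -> ND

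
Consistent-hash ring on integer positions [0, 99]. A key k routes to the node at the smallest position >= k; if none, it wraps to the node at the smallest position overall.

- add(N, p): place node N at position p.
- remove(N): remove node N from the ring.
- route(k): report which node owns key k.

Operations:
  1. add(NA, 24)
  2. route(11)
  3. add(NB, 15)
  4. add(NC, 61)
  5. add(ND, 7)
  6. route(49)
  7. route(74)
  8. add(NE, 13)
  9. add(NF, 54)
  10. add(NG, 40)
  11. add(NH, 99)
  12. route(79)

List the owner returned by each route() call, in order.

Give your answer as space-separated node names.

Op 1: add NA@24 -> ring=[24:NA]
Op 2: route key 11: smallest pos >= 11 is 24 -> NA
Op 3: add NB@15 -> ring=[15:NB,24:NA]
Op 4: add NC@61 -> ring=[15:NB,24:NA,61:NC]
Op 5: add ND@7 -> ring=[7:ND,15:NB,24:NA,61:NC]
Op 6: route key 49: smallest pos >= 49 is 61 -> NC
Op 7: route key 74: none >= 74, wrap to smallest pos 7 -> ND
Op 8: add NE@13 -> ring=[7:ND,13:NE,15:NB,24:NA,61:NC]
Op 9: add NF@54 -> ring=[7:ND,13:NE,15:NB,24:NA,54:NF,61:NC]
Op 10: add NG@40 -> ring=[7:ND,13:NE,15:NB,24:NA,40:NG,54:NF,61:NC]
Op 11: add NH@99 -> ring=[7:ND,13:NE,15:NB,24:NA,40:NG,54:NF,61:NC,99:NH]
Op 12: route key 79: smallest pos >= 79 is 99 -> NH

Answer: NA NC ND NH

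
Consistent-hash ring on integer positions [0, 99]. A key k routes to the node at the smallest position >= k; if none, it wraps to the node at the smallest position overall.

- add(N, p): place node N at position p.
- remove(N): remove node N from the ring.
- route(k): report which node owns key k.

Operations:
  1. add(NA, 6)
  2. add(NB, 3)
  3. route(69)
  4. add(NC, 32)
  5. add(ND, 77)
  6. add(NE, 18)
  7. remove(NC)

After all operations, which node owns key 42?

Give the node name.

Answer: ND

Derivation:
Op 1: add NA@6 -> ring=[6:NA]
Op 2: add NB@3 -> ring=[3:NB,6:NA]
Op 3: route key 69: none >= 69, wrap to smallest pos 3 -> NB
Op 4: add NC@32 -> ring=[3:NB,6:NA,32:NC]
Op 5: add ND@77 -> ring=[3:NB,6:NA,32:NC,77:ND]
Op 6: add NE@18 -> ring=[3:NB,6:NA,18:NE,32:NC,77:ND]
Op 7: remove NC -> ring=[3:NB,6:NA,18:NE,77:ND]
Final route key 42: smallest pos >= 42 is 77 -> ND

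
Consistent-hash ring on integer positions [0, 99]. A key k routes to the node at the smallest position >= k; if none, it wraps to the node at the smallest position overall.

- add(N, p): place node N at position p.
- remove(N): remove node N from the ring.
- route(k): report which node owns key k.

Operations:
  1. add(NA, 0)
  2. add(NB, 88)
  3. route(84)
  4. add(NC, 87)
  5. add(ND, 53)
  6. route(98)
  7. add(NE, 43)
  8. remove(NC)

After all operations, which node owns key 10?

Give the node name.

Answer: NE

Derivation:
Op 1: add NA@0 -> ring=[0:NA]
Op 2: add NB@88 -> ring=[0:NA,88:NB]
Op 3: route key 84: smallest pos >= 84 is 88 -> NB
Op 4: add NC@87 -> ring=[0:NA,87:NC,88:NB]
Op 5: add ND@53 -> ring=[0:NA,53:ND,87:NC,88:NB]
Op 6: route key 98: none >= 98, wrap to smallest pos 0 -> NA
Op 7: add NE@43 -> ring=[0:NA,43:NE,53:ND,87:NC,88:NB]
Op 8: remove NC -> ring=[0:NA,43:NE,53:ND,88:NB]
Final route key 10: smallest pos >= 10 is 43 -> NE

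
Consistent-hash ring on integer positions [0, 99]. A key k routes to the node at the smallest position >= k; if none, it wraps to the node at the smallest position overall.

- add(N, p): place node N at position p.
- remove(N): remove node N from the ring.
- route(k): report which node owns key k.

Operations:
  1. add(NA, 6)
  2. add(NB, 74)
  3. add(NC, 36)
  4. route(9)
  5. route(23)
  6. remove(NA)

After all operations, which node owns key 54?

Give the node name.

Answer: NB

Derivation:
Op 1: add NA@6 -> ring=[6:NA]
Op 2: add NB@74 -> ring=[6:NA,74:NB]
Op 3: add NC@36 -> ring=[6:NA,36:NC,74:NB]
Op 4: route key 9: smallest pos >= 9 is 36 -> NC
Op 5: route key 23: smallest pos >= 23 is 36 -> NC
Op 6: remove NA -> ring=[36:NC,74:NB]
Final route key 54: smallest pos >= 54 is 74 -> NB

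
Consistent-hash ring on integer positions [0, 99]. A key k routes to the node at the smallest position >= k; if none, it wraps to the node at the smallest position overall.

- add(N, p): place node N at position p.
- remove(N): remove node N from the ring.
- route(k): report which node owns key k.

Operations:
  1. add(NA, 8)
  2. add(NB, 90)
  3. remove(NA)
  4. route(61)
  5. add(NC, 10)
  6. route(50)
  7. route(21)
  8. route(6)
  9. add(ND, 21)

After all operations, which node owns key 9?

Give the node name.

Op 1: add NA@8 -> ring=[8:NA]
Op 2: add NB@90 -> ring=[8:NA,90:NB]
Op 3: remove NA -> ring=[90:NB]
Op 4: route key 61: smallest pos >= 61 is 90 -> NB
Op 5: add NC@10 -> ring=[10:NC,90:NB]
Op 6: route key 50: smallest pos >= 50 is 90 -> NB
Op 7: route key 21: smallest pos >= 21 is 90 -> NB
Op 8: route key 6: smallest pos >= 6 is 10 -> NC
Op 9: add ND@21 -> ring=[10:NC,21:ND,90:NB]
Final route key 9: smallest pos >= 9 is 10 -> NC

Answer: NC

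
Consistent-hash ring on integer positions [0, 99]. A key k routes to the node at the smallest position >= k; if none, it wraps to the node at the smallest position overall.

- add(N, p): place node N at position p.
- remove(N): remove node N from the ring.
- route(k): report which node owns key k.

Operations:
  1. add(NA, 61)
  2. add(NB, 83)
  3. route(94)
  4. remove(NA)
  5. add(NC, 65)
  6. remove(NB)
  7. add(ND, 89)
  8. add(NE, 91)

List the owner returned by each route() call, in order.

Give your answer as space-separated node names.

Answer: NA

Derivation:
Op 1: add NA@61 -> ring=[61:NA]
Op 2: add NB@83 -> ring=[61:NA,83:NB]
Op 3: route key 94: none >= 94, wrap to smallest pos 61 -> NA
Op 4: remove NA -> ring=[83:NB]
Op 5: add NC@65 -> ring=[65:NC,83:NB]
Op 6: remove NB -> ring=[65:NC]
Op 7: add ND@89 -> ring=[65:NC,89:ND]
Op 8: add NE@91 -> ring=[65:NC,89:ND,91:NE]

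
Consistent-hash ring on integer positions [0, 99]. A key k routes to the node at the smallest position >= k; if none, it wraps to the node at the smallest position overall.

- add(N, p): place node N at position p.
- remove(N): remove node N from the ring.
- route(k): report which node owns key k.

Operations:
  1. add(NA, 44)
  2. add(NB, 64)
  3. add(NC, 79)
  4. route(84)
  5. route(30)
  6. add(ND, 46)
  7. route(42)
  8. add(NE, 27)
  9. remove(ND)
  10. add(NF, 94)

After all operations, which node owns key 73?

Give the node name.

Op 1: add NA@44 -> ring=[44:NA]
Op 2: add NB@64 -> ring=[44:NA,64:NB]
Op 3: add NC@79 -> ring=[44:NA,64:NB,79:NC]
Op 4: route key 84: none >= 84, wrap to smallest pos 44 -> NA
Op 5: route key 30: smallest pos >= 30 is 44 -> NA
Op 6: add ND@46 -> ring=[44:NA,46:ND,64:NB,79:NC]
Op 7: route key 42: smallest pos >= 42 is 44 -> NA
Op 8: add NE@27 -> ring=[27:NE,44:NA,46:ND,64:NB,79:NC]
Op 9: remove ND -> ring=[27:NE,44:NA,64:NB,79:NC]
Op 10: add NF@94 -> ring=[27:NE,44:NA,64:NB,79:NC,94:NF]
Final route key 73: smallest pos >= 73 is 79 -> NC

Answer: NC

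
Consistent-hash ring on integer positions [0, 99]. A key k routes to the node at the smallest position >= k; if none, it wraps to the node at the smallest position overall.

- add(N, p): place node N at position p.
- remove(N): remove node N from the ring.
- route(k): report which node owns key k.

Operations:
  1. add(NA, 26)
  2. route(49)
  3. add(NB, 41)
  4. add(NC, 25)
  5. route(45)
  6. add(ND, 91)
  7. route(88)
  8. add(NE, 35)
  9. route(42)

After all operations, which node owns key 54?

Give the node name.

Op 1: add NA@26 -> ring=[26:NA]
Op 2: route key 49: none >= 49, wrap to smallest pos 26 -> NA
Op 3: add NB@41 -> ring=[26:NA,41:NB]
Op 4: add NC@25 -> ring=[25:NC,26:NA,41:NB]
Op 5: route key 45: none >= 45, wrap to smallest pos 25 -> NC
Op 6: add ND@91 -> ring=[25:NC,26:NA,41:NB,91:ND]
Op 7: route key 88: smallest pos >= 88 is 91 -> ND
Op 8: add NE@35 -> ring=[25:NC,26:NA,35:NE,41:NB,91:ND]
Op 9: route key 42: smallest pos >= 42 is 91 -> ND
Final route key 54: smallest pos >= 54 is 91 -> ND

Answer: ND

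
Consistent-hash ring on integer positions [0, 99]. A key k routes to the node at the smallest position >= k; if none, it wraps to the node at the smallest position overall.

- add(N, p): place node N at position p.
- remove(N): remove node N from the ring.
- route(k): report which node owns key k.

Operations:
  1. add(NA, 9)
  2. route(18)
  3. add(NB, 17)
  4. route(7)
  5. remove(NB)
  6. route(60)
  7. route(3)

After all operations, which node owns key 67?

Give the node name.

Answer: NA

Derivation:
Op 1: add NA@9 -> ring=[9:NA]
Op 2: route key 18: none >= 18, wrap to smallest pos 9 -> NA
Op 3: add NB@17 -> ring=[9:NA,17:NB]
Op 4: route key 7: smallest pos >= 7 is 9 -> NA
Op 5: remove NB -> ring=[9:NA]
Op 6: route key 60: none >= 60, wrap to smallest pos 9 -> NA
Op 7: route key 3: smallest pos >= 3 is 9 -> NA
Final route key 67: none >= 67, wrap to smallest pos 9 -> NA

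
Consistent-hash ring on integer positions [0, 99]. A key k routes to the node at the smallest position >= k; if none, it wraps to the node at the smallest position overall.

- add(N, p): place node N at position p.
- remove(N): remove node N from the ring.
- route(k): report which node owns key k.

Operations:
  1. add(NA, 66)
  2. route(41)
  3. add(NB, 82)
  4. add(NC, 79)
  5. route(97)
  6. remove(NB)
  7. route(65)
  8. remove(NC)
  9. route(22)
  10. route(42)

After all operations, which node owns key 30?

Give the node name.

Answer: NA

Derivation:
Op 1: add NA@66 -> ring=[66:NA]
Op 2: route key 41: smallest pos >= 41 is 66 -> NA
Op 3: add NB@82 -> ring=[66:NA,82:NB]
Op 4: add NC@79 -> ring=[66:NA,79:NC,82:NB]
Op 5: route key 97: none >= 97, wrap to smallest pos 66 -> NA
Op 6: remove NB -> ring=[66:NA,79:NC]
Op 7: route key 65: smallest pos >= 65 is 66 -> NA
Op 8: remove NC -> ring=[66:NA]
Op 9: route key 22: smallest pos >= 22 is 66 -> NA
Op 10: route key 42: smallest pos >= 42 is 66 -> NA
Final route key 30: smallest pos >= 30 is 66 -> NA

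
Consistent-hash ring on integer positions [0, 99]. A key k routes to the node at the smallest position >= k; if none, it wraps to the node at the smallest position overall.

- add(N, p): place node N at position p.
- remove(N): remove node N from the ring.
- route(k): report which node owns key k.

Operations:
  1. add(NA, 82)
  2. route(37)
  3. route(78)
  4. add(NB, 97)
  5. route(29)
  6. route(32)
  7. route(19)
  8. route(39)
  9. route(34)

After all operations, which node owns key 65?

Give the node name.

Op 1: add NA@82 -> ring=[82:NA]
Op 2: route key 37: smallest pos >= 37 is 82 -> NA
Op 3: route key 78: smallest pos >= 78 is 82 -> NA
Op 4: add NB@97 -> ring=[82:NA,97:NB]
Op 5: route key 29: smallest pos >= 29 is 82 -> NA
Op 6: route key 32: smallest pos >= 32 is 82 -> NA
Op 7: route key 19: smallest pos >= 19 is 82 -> NA
Op 8: route key 39: smallest pos >= 39 is 82 -> NA
Op 9: route key 34: smallest pos >= 34 is 82 -> NA
Final route key 65: smallest pos >= 65 is 82 -> NA

Answer: NA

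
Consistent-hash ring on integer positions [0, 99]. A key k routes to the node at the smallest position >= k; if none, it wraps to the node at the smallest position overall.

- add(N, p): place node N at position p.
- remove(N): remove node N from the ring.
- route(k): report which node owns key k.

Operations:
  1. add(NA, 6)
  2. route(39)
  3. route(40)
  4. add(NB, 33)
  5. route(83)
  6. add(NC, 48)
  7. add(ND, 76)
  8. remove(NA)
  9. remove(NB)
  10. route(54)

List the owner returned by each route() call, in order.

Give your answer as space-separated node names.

Answer: NA NA NA ND

Derivation:
Op 1: add NA@6 -> ring=[6:NA]
Op 2: route key 39: none >= 39, wrap to smallest pos 6 -> NA
Op 3: route key 40: none >= 40, wrap to smallest pos 6 -> NA
Op 4: add NB@33 -> ring=[6:NA,33:NB]
Op 5: route key 83: none >= 83, wrap to smallest pos 6 -> NA
Op 6: add NC@48 -> ring=[6:NA,33:NB,48:NC]
Op 7: add ND@76 -> ring=[6:NA,33:NB,48:NC,76:ND]
Op 8: remove NA -> ring=[33:NB,48:NC,76:ND]
Op 9: remove NB -> ring=[48:NC,76:ND]
Op 10: route key 54: smallest pos >= 54 is 76 -> ND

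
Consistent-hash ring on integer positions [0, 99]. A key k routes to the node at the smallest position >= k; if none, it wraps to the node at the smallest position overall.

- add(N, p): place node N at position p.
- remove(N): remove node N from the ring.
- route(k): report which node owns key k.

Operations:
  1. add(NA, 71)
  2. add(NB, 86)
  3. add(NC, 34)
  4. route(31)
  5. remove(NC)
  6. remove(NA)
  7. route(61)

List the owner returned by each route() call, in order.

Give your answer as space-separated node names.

Op 1: add NA@71 -> ring=[71:NA]
Op 2: add NB@86 -> ring=[71:NA,86:NB]
Op 3: add NC@34 -> ring=[34:NC,71:NA,86:NB]
Op 4: route key 31: smallest pos >= 31 is 34 -> NC
Op 5: remove NC -> ring=[71:NA,86:NB]
Op 6: remove NA -> ring=[86:NB]
Op 7: route key 61: smallest pos >= 61 is 86 -> NB

Answer: NC NB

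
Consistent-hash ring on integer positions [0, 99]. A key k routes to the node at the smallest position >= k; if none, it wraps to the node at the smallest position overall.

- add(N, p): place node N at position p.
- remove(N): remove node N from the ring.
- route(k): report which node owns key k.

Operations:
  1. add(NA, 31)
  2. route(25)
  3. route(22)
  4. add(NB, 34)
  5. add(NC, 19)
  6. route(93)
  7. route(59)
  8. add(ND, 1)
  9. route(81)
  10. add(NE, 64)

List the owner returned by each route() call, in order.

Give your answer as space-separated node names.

Answer: NA NA NC NC ND

Derivation:
Op 1: add NA@31 -> ring=[31:NA]
Op 2: route key 25: smallest pos >= 25 is 31 -> NA
Op 3: route key 22: smallest pos >= 22 is 31 -> NA
Op 4: add NB@34 -> ring=[31:NA,34:NB]
Op 5: add NC@19 -> ring=[19:NC,31:NA,34:NB]
Op 6: route key 93: none >= 93, wrap to smallest pos 19 -> NC
Op 7: route key 59: none >= 59, wrap to smallest pos 19 -> NC
Op 8: add ND@1 -> ring=[1:ND,19:NC,31:NA,34:NB]
Op 9: route key 81: none >= 81, wrap to smallest pos 1 -> ND
Op 10: add NE@64 -> ring=[1:ND,19:NC,31:NA,34:NB,64:NE]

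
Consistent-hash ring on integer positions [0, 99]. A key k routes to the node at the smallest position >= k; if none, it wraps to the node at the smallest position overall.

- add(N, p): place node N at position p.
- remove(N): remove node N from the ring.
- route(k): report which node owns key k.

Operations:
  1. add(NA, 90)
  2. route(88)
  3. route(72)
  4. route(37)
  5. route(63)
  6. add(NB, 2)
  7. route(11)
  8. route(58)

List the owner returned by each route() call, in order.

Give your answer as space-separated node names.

Answer: NA NA NA NA NA NA

Derivation:
Op 1: add NA@90 -> ring=[90:NA]
Op 2: route key 88: smallest pos >= 88 is 90 -> NA
Op 3: route key 72: smallest pos >= 72 is 90 -> NA
Op 4: route key 37: smallest pos >= 37 is 90 -> NA
Op 5: route key 63: smallest pos >= 63 is 90 -> NA
Op 6: add NB@2 -> ring=[2:NB,90:NA]
Op 7: route key 11: smallest pos >= 11 is 90 -> NA
Op 8: route key 58: smallest pos >= 58 is 90 -> NA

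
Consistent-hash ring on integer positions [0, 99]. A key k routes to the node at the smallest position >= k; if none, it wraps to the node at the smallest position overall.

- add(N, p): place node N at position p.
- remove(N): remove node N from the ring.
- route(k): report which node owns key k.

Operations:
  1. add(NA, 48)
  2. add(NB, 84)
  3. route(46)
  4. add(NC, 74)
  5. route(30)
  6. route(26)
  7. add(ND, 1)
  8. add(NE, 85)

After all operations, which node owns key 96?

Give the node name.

Answer: ND

Derivation:
Op 1: add NA@48 -> ring=[48:NA]
Op 2: add NB@84 -> ring=[48:NA,84:NB]
Op 3: route key 46: smallest pos >= 46 is 48 -> NA
Op 4: add NC@74 -> ring=[48:NA,74:NC,84:NB]
Op 5: route key 30: smallest pos >= 30 is 48 -> NA
Op 6: route key 26: smallest pos >= 26 is 48 -> NA
Op 7: add ND@1 -> ring=[1:ND,48:NA,74:NC,84:NB]
Op 8: add NE@85 -> ring=[1:ND,48:NA,74:NC,84:NB,85:NE]
Final route key 96: none >= 96, wrap to smallest pos 1 -> ND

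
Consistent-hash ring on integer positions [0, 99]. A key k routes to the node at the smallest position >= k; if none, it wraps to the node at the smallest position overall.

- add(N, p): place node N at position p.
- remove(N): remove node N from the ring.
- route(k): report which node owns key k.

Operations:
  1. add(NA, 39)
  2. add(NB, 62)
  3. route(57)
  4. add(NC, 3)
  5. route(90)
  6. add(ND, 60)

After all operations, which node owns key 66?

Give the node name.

Answer: NC

Derivation:
Op 1: add NA@39 -> ring=[39:NA]
Op 2: add NB@62 -> ring=[39:NA,62:NB]
Op 3: route key 57: smallest pos >= 57 is 62 -> NB
Op 4: add NC@3 -> ring=[3:NC,39:NA,62:NB]
Op 5: route key 90: none >= 90, wrap to smallest pos 3 -> NC
Op 6: add ND@60 -> ring=[3:NC,39:NA,60:ND,62:NB]
Final route key 66: none >= 66, wrap to smallest pos 3 -> NC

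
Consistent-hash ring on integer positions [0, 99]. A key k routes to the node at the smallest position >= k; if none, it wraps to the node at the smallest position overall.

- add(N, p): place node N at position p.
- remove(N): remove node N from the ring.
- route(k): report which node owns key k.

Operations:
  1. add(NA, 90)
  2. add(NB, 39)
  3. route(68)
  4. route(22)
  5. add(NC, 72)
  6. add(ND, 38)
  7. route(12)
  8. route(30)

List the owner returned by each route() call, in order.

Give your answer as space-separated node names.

Op 1: add NA@90 -> ring=[90:NA]
Op 2: add NB@39 -> ring=[39:NB,90:NA]
Op 3: route key 68: smallest pos >= 68 is 90 -> NA
Op 4: route key 22: smallest pos >= 22 is 39 -> NB
Op 5: add NC@72 -> ring=[39:NB,72:NC,90:NA]
Op 6: add ND@38 -> ring=[38:ND,39:NB,72:NC,90:NA]
Op 7: route key 12: smallest pos >= 12 is 38 -> ND
Op 8: route key 30: smallest pos >= 30 is 38 -> ND

Answer: NA NB ND ND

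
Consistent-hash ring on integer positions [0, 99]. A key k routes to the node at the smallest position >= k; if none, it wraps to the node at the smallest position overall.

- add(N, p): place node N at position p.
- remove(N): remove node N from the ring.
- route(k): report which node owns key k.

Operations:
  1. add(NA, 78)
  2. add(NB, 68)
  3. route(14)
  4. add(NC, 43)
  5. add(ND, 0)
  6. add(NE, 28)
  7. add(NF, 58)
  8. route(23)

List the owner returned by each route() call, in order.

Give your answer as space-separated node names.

Answer: NB NE

Derivation:
Op 1: add NA@78 -> ring=[78:NA]
Op 2: add NB@68 -> ring=[68:NB,78:NA]
Op 3: route key 14: smallest pos >= 14 is 68 -> NB
Op 4: add NC@43 -> ring=[43:NC,68:NB,78:NA]
Op 5: add ND@0 -> ring=[0:ND,43:NC,68:NB,78:NA]
Op 6: add NE@28 -> ring=[0:ND,28:NE,43:NC,68:NB,78:NA]
Op 7: add NF@58 -> ring=[0:ND,28:NE,43:NC,58:NF,68:NB,78:NA]
Op 8: route key 23: smallest pos >= 23 is 28 -> NE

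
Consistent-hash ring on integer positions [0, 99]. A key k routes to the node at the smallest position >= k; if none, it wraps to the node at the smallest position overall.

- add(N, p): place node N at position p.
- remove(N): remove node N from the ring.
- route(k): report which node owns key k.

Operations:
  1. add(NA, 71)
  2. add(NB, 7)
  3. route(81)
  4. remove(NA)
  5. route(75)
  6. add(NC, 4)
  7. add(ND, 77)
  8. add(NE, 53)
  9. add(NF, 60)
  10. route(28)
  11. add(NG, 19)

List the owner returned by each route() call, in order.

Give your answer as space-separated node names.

Answer: NB NB NE

Derivation:
Op 1: add NA@71 -> ring=[71:NA]
Op 2: add NB@7 -> ring=[7:NB,71:NA]
Op 3: route key 81: none >= 81, wrap to smallest pos 7 -> NB
Op 4: remove NA -> ring=[7:NB]
Op 5: route key 75: none >= 75, wrap to smallest pos 7 -> NB
Op 6: add NC@4 -> ring=[4:NC,7:NB]
Op 7: add ND@77 -> ring=[4:NC,7:NB,77:ND]
Op 8: add NE@53 -> ring=[4:NC,7:NB,53:NE,77:ND]
Op 9: add NF@60 -> ring=[4:NC,7:NB,53:NE,60:NF,77:ND]
Op 10: route key 28: smallest pos >= 28 is 53 -> NE
Op 11: add NG@19 -> ring=[4:NC,7:NB,19:NG,53:NE,60:NF,77:ND]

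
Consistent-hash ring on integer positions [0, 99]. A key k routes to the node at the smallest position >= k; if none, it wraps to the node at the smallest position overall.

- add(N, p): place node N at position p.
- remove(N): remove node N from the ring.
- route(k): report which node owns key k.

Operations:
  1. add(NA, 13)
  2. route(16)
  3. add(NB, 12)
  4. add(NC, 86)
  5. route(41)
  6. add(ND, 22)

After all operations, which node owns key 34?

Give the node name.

Op 1: add NA@13 -> ring=[13:NA]
Op 2: route key 16: none >= 16, wrap to smallest pos 13 -> NA
Op 3: add NB@12 -> ring=[12:NB,13:NA]
Op 4: add NC@86 -> ring=[12:NB,13:NA,86:NC]
Op 5: route key 41: smallest pos >= 41 is 86 -> NC
Op 6: add ND@22 -> ring=[12:NB,13:NA,22:ND,86:NC]
Final route key 34: smallest pos >= 34 is 86 -> NC

Answer: NC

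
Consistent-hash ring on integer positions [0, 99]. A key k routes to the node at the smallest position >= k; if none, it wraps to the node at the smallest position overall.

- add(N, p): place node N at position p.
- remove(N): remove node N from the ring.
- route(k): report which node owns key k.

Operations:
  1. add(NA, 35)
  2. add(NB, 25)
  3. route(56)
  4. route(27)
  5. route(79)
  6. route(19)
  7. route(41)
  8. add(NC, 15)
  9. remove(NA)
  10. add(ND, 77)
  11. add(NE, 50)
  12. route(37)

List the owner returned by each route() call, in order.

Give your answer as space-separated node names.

Op 1: add NA@35 -> ring=[35:NA]
Op 2: add NB@25 -> ring=[25:NB,35:NA]
Op 3: route key 56: none >= 56, wrap to smallest pos 25 -> NB
Op 4: route key 27: smallest pos >= 27 is 35 -> NA
Op 5: route key 79: none >= 79, wrap to smallest pos 25 -> NB
Op 6: route key 19: smallest pos >= 19 is 25 -> NB
Op 7: route key 41: none >= 41, wrap to smallest pos 25 -> NB
Op 8: add NC@15 -> ring=[15:NC,25:NB,35:NA]
Op 9: remove NA -> ring=[15:NC,25:NB]
Op 10: add ND@77 -> ring=[15:NC,25:NB,77:ND]
Op 11: add NE@50 -> ring=[15:NC,25:NB,50:NE,77:ND]
Op 12: route key 37: smallest pos >= 37 is 50 -> NE

Answer: NB NA NB NB NB NE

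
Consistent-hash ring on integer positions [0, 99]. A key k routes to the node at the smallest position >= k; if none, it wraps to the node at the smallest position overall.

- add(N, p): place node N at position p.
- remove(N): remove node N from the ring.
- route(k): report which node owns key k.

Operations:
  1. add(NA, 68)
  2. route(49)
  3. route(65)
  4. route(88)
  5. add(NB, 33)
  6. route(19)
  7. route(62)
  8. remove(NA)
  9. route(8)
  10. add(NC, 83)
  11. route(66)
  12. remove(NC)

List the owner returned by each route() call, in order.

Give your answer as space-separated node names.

Op 1: add NA@68 -> ring=[68:NA]
Op 2: route key 49: smallest pos >= 49 is 68 -> NA
Op 3: route key 65: smallest pos >= 65 is 68 -> NA
Op 4: route key 88: none >= 88, wrap to smallest pos 68 -> NA
Op 5: add NB@33 -> ring=[33:NB,68:NA]
Op 6: route key 19: smallest pos >= 19 is 33 -> NB
Op 7: route key 62: smallest pos >= 62 is 68 -> NA
Op 8: remove NA -> ring=[33:NB]
Op 9: route key 8: smallest pos >= 8 is 33 -> NB
Op 10: add NC@83 -> ring=[33:NB,83:NC]
Op 11: route key 66: smallest pos >= 66 is 83 -> NC
Op 12: remove NC -> ring=[33:NB]

Answer: NA NA NA NB NA NB NC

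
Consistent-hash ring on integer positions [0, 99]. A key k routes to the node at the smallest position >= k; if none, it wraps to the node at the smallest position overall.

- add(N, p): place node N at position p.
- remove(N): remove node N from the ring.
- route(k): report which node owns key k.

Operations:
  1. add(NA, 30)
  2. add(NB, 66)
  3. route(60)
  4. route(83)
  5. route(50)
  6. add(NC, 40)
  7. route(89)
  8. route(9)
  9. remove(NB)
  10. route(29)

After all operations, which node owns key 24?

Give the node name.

Op 1: add NA@30 -> ring=[30:NA]
Op 2: add NB@66 -> ring=[30:NA,66:NB]
Op 3: route key 60: smallest pos >= 60 is 66 -> NB
Op 4: route key 83: none >= 83, wrap to smallest pos 30 -> NA
Op 5: route key 50: smallest pos >= 50 is 66 -> NB
Op 6: add NC@40 -> ring=[30:NA,40:NC,66:NB]
Op 7: route key 89: none >= 89, wrap to smallest pos 30 -> NA
Op 8: route key 9: smallest pos >= 9 is 30 -> NA
Op 9: remove NB -> ring=[30:NA,40:NC]
Op 10: route key 29: smallest pos >= 29 is 30 -> NA
Final route key 24: smallest pos >= 24 is 30 -> NA

Answer: NA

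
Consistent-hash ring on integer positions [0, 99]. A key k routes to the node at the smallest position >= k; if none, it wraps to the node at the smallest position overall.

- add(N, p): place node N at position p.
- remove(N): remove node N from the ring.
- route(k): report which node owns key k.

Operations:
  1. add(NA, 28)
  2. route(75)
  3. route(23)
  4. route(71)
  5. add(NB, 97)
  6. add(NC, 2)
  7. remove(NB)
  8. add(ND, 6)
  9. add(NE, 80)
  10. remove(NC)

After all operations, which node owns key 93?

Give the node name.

Answer: ND

Derivation:
Op 1: add NA@28 -> ring=[28:NA]
Op 2: route key 75: none >= 75, wrap to smallest pos 28 -> NA
Op 3: route key 23: smallest pos >= 23 is 28 -> NA
Op 4: route key 71: none >= 71, wrap to smallest pos 28 -> NA
Op 5: add NB@97 -> ring=[28:NA,97:NB]
Op 6: add NC@2 -> ring=[2:NC,28:NA,97:NB]
Op 7: remove NB -> ring=[2:NC,28:NA]
Op 8: add ND@6 -> ring=[2:NC,6:ND,28:NA]
Op 9: add NE@80 -> ring=[2:NC,6:ND,28:NA,80:NE]
Op 10: remove NC -> ring=[6:ND,28:NA,80:NE]
Final route key 93: none >= 93, wrap to smallest pos 6 -> ND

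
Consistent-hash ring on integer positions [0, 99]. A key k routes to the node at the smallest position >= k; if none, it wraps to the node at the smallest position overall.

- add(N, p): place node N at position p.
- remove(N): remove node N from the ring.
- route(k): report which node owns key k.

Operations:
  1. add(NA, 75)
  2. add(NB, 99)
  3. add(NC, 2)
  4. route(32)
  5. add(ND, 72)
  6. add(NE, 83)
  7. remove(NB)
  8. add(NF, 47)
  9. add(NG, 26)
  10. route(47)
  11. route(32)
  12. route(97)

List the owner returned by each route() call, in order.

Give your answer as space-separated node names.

Op 1: add NA@75 -> ring=[75:NA]
Op 2: add NB@99 -> ring=[75:NA,99:NB]
Op 3: add NC@2 -> ring=[2:NC,75:NA,99:NB]
Op 4: route key 32: smallest pos >= 32 is 75 -> NA
Op 5: add ND@72 -> ring=[2:NC,72:ND,75:NA,99:NB]
Op 6: add NE@83 -> ring=[2:NC,72:ND,75:NA,83:NE,99:NB]
Op 7: remove NB -> ring=[2:NC,72:ND,75:NA,83:NE]
Op 8: add NF@47 -> ring=[2:NC,47:NF,72:ND,75:NA,83:NE]
Op 9: add NG@26 -> ring=[2:NC,26:NG,47:NF,72:ND,75:NA,83:NE]
Op 10: route key 47: smallest pos >= 47 is 47 -> NF
Op 11: route key 32: smallest pos >= 32 is 47 -> NF
Op 12: route key 97: none >= 97, wrap to smallest pos 2 -> NC

Answer: NA NF NF NC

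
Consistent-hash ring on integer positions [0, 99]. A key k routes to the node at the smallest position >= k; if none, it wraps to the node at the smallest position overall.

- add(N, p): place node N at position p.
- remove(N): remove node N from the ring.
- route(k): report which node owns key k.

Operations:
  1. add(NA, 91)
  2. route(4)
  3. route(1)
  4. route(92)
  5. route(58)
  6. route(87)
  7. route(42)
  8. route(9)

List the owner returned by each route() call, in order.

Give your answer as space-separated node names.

Op 1: add NA@91 -> ring=[91:NA]
Op 2: route key 4: smallest pos >= 4 is 91 -> NA
Op 3: route key 1: smallest pos >= 1 is 91 -> NA
Op 4: route key 92: none >= 92, wrap to smallest pos 91 -> NA
Op 5: route key 58: smallest pos >= 58 is 91 -> NA
Op 6: route key 87: smallest pos >= 87 is 91 -> NA
Op 7: route key 42: smallest pos >= 42 is 91 -> NA
Op 8: route key 9: smallest pos >= 9 is 91 -> NA

Answer: NA NA NA NA NA NA NA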